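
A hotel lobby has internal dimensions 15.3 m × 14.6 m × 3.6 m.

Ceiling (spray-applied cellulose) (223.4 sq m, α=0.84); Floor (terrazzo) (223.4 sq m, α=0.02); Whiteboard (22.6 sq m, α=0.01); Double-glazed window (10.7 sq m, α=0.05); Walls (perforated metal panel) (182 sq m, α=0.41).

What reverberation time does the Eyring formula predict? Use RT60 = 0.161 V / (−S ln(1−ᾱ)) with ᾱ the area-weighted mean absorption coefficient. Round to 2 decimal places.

Total surface area S = 223.4 + 223.4 + 22.6 + 10.7 + 182 = 662.1 sq m.
Σ(Sᵢαᵢ) = 223.4·0.84 + 223.4·0.02 + 22.6·0.01 + 10.7·0.05 + 182·0.41 = 267.505.
ᾱ = 267.505 / 662.1 = 0.4040.
Eyring denominator: −S ln(1−ᾱ) = 342.646.
V = 15.3 × 14.6 × 3.6 = 804.168 m³.
T = 0.161·V/[−S·ln(1−ᾱ)] = 0.161·804.168/342.646 = 0.38 s.

0.38 seconds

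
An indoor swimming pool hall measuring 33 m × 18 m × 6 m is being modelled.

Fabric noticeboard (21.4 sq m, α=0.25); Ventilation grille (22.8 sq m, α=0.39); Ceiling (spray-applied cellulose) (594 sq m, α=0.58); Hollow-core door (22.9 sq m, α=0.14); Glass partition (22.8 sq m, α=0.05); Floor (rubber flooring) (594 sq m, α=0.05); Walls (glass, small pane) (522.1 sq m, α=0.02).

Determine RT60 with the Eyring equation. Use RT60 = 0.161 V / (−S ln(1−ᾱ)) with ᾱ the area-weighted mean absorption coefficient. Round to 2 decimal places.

S = Σ Sᵢ = 1800.0 sq m.
Σ(Sᵢαᵢ) = 21.4×0.25 + 22.8×0.39 + 594×0.58 + 22.9×0.14 + 22.8×0.05 + 594×0.05 + 522.1×0.02 = 403.250.
Mean coefficient ᾱ = A/S = 0.2240.
−S·ln(1−ᾱ) = −1800.0 × ln(1 − 0.2240) = 456.485.
V = 33 × 18 × 6 = 3564 m³.
T = 0.161·V/[−S·ln(1−ᾱ)] = 0.161·3564/456.485 = 1.26 s.

1.26 sec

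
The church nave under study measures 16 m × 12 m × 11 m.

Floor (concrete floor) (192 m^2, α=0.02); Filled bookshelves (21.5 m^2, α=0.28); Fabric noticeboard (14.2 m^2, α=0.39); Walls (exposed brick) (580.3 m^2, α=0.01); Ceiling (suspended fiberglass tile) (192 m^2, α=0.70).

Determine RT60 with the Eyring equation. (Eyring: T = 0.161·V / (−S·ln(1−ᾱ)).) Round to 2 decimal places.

Total surface area S = 192 + 21.5 + 14.2 + 580.3 + 192 = 1000.0 m^2.
Absorption A = 192·0.02 + 21.5·0.28 + 14.2·0.39 + 580.3·0.01 + 192·0.70 = 155.601 sabins.
ᾱ = 155.601 / 1000.0 = 0.1556.
Eyring denominator: −S ln(1−ᾱ) = 169.129.
V = 16 × 12 × 11 = 2112 m³.
T = 0.161·V/[−S·ln(1−ᾱ)] = 0.161·2112/169.129 = 2.01 s.

2.01 sec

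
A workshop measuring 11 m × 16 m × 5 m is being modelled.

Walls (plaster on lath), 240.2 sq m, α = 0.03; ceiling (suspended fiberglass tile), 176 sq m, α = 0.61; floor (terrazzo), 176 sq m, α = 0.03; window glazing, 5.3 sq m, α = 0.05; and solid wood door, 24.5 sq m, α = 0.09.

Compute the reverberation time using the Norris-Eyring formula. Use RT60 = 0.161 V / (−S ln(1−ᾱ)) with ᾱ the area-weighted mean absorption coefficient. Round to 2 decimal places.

S = Σ Sᵢ = 622.0 sq m.
Σ(Sᵢαᵢ) = 240.2×0.03 + 176×0.61 + 176×0.03 + 5.3×0.05 + 24.5×0.09 = 122.316.
Mean coefficient ᾱ = A/S = 0.1966.
Eyring denominator: −S ln(1−ᾱ) = 136.157.
V = 11 × 16 × 5 = 880 m³.
T = 0.161·V/[−S·ln(1−ᾱ)] = 0.161·880/136.157 = 1.04 s.

1.04 s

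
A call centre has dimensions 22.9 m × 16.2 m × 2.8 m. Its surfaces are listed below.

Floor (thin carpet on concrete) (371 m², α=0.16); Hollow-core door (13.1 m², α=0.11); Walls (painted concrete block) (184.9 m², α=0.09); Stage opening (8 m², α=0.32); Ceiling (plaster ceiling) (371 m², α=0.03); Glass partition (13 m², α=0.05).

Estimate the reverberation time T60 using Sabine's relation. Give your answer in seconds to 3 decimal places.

Summing Sᵢαᵢ: 59.360 + 1.441 + 16.641 + 2.560 + 11.130 + 0.650 → A = 91.782 sabins.
Volume V = 22.9 × 16.2 × 2.8 = 1038.744 m³.
Sabine: RT60 = 0.161 × 1038.744 / 91.782 = 1.822 s.

1.822 sec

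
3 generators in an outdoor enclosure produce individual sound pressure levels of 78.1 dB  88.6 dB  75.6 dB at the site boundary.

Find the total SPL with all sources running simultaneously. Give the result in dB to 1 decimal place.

Sum in the linear (power) domain: Σ 10^(Lᵢ/10) = 10^(78.1/10) + 10^(88.6/10) + 10^(75.6/10) = 8.253e+08.
Combined level = 10 log₁₀(8.253e+08) = 89.2 dB.

89.2 dB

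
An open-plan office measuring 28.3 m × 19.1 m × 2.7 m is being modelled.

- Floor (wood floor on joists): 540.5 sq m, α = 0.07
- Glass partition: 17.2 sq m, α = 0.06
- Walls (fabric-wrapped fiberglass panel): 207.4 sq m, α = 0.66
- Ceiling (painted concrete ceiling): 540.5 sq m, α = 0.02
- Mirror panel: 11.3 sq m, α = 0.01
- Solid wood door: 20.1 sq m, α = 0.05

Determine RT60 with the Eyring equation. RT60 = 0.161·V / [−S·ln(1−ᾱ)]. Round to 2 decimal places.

1.16 s

Total surface area S = 540.5 + 17.2 + 207.4 + 540.5 + 11.3 + 20.1 = 1337.0 sq m.
Absorption A = 540.5·0.07 + 17.2·0.06 + 207.4·0.66 + 540.5·0.02 + 11.3·0.01 + 20.1·0.05 = 187.679 sabins.
Mean coefficient ᾱ = A/S = 0.1404.
−S·ln(1−ᾱ) = −1337.0 × ln(1 − 0.1404) = 202.272.
V = 28.3 × 19.1 × 2.7 = 1459.431 m³.
T = 0.161·V/[−S·ln(1−ᾱ)] = 0.161·1459.431/202.272 = 1.16 s.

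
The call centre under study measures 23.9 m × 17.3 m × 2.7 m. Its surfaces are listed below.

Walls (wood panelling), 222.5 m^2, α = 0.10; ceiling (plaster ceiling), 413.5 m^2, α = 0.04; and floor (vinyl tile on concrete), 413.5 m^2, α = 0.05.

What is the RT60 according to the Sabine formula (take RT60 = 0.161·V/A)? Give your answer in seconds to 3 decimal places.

3.023 seconds

Equivalent absorption area: A = 222.5×0.10 + 413.5×0.04 + 413.5×0.05 = 59.465 m^2.
V = 23.9·17.3·2.7 = 1116.369 m³.
T = 0.161 V/A = 0.161·1116.369/59.465 = 3.023 s.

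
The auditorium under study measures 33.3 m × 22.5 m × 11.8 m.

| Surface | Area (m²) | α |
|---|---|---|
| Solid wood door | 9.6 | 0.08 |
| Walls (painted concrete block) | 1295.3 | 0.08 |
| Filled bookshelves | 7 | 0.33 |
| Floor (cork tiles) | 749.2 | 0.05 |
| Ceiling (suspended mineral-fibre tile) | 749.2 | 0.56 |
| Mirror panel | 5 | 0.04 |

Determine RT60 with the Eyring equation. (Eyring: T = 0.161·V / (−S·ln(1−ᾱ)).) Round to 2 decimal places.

S = Σ Sᵢ = 2815.3 m².
Σ(Sᵢαᵢ) = 9.6×0.08 + 1295.3×0.08 + 7×0.33 + 749.2×0.05 + 749.2×0.56 + 5×0.04 = 563.914.
Mean coefficient ᾱ = A/S = 0.2003.
Eyring denominator: −S ln(1−ᾱ) = 629.272.
V = 33.3 × 22.5 × 11.8 = 8841.15 m³.
RT60 = 0.161 × 8841.15 / 629.272 = 2.26 s.

2.26 seconds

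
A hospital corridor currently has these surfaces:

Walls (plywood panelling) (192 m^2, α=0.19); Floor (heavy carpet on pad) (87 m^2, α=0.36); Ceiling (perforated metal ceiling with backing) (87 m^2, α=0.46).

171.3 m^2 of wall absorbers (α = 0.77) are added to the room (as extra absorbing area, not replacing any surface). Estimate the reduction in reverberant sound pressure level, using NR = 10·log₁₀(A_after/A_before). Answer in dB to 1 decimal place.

Total absorption A_before = 192×0.19 + 87×0.36 + 87×0.46
  = 36.480 + 31.320 + 40.020 = 107.820 m^2 sabins.
Added absorption = 171.3 × 0.77 = 131.901 sabins.
A_after = 107.820 + 131.901 = 239.721 sabins.
Reduction = 10 log₁₀(A_after/A_before) = 10 log₁₀(2.2233) = 3.5 dB.

3.5 dB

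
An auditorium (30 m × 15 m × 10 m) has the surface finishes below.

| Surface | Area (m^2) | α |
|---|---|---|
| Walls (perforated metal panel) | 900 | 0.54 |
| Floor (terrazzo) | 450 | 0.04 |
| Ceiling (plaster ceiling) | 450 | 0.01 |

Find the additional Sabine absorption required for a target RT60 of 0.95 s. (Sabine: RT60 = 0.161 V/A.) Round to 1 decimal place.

254.1 sabins

Summing Sᵢαᵢ: 486.000 + 18.000 + 4.500 → A₁ = 508.500 sabins.
For T = 0.95 s, need A₂ = 0.161·V/T = 0.161·4500/0.95 = 762.632 sabins.
Shortfall: 762.632 − 508.500 = 254.1 sabins.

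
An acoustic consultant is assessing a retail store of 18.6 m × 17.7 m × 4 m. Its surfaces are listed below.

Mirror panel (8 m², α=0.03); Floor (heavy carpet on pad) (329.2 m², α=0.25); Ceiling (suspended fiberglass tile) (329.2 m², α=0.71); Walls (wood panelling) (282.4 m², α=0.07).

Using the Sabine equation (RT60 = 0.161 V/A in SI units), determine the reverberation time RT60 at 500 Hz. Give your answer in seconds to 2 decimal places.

Summing Sᵢαᵢ: 0.240 + 82.300 + 233.732 + 19.768 → A = 336.040 sabins.
V = 18.6·17.7·4 = 1316.88 m³.
RT60 = 0.161 · V / A = 0.161 × 1316.88 / 336.040 = 0.63 s.

0.63 s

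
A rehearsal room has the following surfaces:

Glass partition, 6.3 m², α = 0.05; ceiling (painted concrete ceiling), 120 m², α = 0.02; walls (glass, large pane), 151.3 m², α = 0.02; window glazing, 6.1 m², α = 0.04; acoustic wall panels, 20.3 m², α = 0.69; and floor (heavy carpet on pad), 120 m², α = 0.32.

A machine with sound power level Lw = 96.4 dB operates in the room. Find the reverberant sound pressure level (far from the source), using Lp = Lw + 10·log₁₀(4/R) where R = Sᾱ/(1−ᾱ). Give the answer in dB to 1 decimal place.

84.1 dB

A = 58.392 sabins; S = 424.0 m².
ᾱ = 0.1377, so room constant R = A/(1−ᾱ) = 67.717 m².
Lp = Lw + 10 log₁₀(4/R) = 96.4 -12.29 = 84.1 dB.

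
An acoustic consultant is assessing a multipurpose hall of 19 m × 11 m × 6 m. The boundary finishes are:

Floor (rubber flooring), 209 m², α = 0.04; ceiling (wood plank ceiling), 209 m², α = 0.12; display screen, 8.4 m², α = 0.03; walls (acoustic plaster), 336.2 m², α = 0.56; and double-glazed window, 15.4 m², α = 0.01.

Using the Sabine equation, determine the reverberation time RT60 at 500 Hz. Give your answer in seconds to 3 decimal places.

Total absorption A = 209*0.04 + 209*0.12 + 8.4*0.03 + 336.2*0.56 + 15.4*0.01
  = 8.360 + 25.080 + 0.252 + 188.272 + 0.154 = 222.118 m² sabins.
V = 19·11·6 = 1254 m³.
Sabine: RT60 = 0.161 × 1254 / 222.118 = 0.909 s.

0.909 sec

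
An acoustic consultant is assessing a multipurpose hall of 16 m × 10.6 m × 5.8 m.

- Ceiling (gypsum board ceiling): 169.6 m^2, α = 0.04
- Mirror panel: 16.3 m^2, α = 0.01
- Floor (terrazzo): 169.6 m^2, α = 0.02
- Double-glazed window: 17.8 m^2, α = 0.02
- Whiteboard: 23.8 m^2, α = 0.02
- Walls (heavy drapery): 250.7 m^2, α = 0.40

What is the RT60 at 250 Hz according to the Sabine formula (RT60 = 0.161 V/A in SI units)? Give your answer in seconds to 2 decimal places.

1.42 s

Equivalent absorption area: A = 169.6*0.04 + 16.3*0.01 + 169.6*0.02 + 17.8*0.02 + 23.8*0.02 + 250.7*0.40 = 111.451 m^2.
V = 16·10.6·5.8 = 983.68 m³.
RT60 = 0.161 · V / A = 0.161 × 983.68 / 111.451 = 1.42 s.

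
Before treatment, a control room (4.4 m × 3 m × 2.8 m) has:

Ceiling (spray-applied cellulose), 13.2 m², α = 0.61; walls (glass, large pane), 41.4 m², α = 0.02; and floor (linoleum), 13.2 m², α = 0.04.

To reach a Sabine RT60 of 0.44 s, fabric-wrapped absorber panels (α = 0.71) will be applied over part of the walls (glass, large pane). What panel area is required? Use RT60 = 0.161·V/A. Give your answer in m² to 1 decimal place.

6.0

Summing Sᵢαᵢ: 8.052 + 0.828 + 0.528 → A₁ = 9.408 sabins.
V = 36.96 m³. Target absorption A₂ = 0.161 × 36.96 / 0.44 = 13.524 sabins.
ΔA needed = 13.524 − 9.408 = 4.116 sabins.
Each m² of panel replacing the walls (glass, large pane) adds (0.71 − 0.02) = 0.69 sabins.
Panel area = 4.116 / 0.69 = 6.0 m².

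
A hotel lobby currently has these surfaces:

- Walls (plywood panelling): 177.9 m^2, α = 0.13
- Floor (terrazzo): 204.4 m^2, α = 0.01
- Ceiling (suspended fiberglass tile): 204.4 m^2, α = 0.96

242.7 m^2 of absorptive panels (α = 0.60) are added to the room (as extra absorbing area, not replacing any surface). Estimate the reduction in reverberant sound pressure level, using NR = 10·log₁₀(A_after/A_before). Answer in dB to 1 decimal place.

Total absorption A_before = 177.9*0.13 + 204.4*0.01 + 204.4*0.96
  = 23.127 + 2.044 + 196.224 = 221.395 m^2 sabins.
Added absorption = 242.7 × 0.60 = 145.620 sabins.
A_after = 221.395 + 145.620 = 367.015 sabins.
NR = 10·log₁₀(367.015/221.395) = 2.2 dB.

2.2 dB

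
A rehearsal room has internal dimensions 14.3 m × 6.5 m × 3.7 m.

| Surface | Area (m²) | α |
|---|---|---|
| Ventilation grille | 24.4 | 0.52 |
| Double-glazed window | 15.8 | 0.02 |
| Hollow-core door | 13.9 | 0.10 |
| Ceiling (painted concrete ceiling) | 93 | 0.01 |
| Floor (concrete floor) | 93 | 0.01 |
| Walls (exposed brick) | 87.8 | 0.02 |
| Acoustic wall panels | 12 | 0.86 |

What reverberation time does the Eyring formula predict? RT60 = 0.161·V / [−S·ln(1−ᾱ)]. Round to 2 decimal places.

Total surface area S = 24.4 + 15.8 + 13.9 + 93 + 93 + 87.8 + 12 = 339.9 m².
Σ(Sᵢαᵢ) = 24.4×0.52 + 15.8×0.02 + 13.9×0.10 + 93×0.01 + 93×0.01 + 87.8×0.02 + 12×0.86 = 28.330.
ᾱ = 28.330 / 339.9 = 0.0833.
Eyring denominator: −S ln(1−ᾱ) = 29.563.
V = 14.3 × 6.5 × 3.7 = 343.915 m³.
RT60 = 0.161 × 343.915 / 29.563 = 1.87 s.

1.87 seconds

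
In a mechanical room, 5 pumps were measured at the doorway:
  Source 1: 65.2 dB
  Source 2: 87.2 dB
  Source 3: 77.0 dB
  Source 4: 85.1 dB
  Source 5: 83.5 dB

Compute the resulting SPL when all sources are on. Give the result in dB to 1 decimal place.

Σ 10^(Lᵢ/10) = 1.126e+09.
L_total = 10·log₁₀(1.126e+09) = 90.5 dB.

90.5 dB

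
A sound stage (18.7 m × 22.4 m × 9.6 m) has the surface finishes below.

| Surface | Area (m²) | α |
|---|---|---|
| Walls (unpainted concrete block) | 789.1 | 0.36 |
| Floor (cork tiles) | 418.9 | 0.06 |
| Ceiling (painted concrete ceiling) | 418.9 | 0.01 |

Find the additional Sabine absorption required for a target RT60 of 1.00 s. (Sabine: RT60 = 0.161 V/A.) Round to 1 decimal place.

334.0 sabins

Summing Sᵢαᵢ: 284.076 + 25.134 + 4.189 → A₁ = 313.399 sabins.
V = 4021.248 m³. Required absorption A₂ = 0.161 × 4021.248 / 1.00 = 647.421 sabins.
Additional absorption ΔA = 647.421 − 313.399 = 334.0 sabins.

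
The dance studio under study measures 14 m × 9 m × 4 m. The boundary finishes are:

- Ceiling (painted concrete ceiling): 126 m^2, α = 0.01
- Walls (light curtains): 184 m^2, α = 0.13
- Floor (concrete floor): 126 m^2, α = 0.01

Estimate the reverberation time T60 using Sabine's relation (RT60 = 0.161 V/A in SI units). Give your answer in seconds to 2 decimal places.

3.07 s

Summing Sᵢαᵢ: 1.260 + 23.920 + 1.260 → A = 26.440 sabins.
Room volume: 504 m³.
RT60 = 0.161 · V / A = 0.161 × 504 / 26.440 = 3.07 s.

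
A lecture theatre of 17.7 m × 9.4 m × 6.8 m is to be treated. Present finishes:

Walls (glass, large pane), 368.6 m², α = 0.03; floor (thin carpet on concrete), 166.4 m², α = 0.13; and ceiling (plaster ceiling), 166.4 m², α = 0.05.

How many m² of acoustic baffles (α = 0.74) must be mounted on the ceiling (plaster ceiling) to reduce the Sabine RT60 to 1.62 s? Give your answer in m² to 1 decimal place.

A₁ = Σ Sᵢαᵢ = 368.6·0.03 + 166.4·0.13 + 166.4·0.05 = 41.010 sabins.
V = 1131.384 m³. Target absorption A₂ = 0.161 × 1131.384 / 1.62 = 112.440 sabins.
ΔA needed = 112.440 − 41.010 = 71.430 sabins.
Each m² of panel replacing the ceiling (plaster ceiling) adds (0.74 − 0.05) = 0.69 sabins.
Area = ΔA/Δα = 71.430/0.69 = 103.5 m².

103.5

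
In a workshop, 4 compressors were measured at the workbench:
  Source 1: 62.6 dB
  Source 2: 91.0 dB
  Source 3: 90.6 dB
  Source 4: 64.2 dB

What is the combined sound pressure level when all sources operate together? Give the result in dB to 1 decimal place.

93.8 dB

Converting to relative power and adding: 10^(62.6/10) + 10^(91.0/10) + 10^(90.6/10) + 10^(64.2/10) = 2.412e+09.
Back to dB: 10·log₁₀ Σ = 93.8 dB.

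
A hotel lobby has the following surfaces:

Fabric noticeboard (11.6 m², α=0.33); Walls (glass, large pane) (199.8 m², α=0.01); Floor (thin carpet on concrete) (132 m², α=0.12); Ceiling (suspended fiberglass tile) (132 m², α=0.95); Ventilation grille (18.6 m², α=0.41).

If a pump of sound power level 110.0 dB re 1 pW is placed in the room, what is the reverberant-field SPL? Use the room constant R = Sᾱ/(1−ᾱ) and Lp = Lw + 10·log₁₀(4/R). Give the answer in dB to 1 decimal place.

Σ(Sᵢαᵢ) = 11.6·0.33 + 199.8·0.01 + 132·0.12 + 132·0.95 + 18.6·0.41 = 154.692; total area S = 494.0 m².
ᾱ = 0.3131, so room constant R = A/(1−ᾱ) = 225.203 m².
Lp = Lw + 10 log₁₀(4/R) = 110.0 -17.51 = 92.5 dB.

92.5 dB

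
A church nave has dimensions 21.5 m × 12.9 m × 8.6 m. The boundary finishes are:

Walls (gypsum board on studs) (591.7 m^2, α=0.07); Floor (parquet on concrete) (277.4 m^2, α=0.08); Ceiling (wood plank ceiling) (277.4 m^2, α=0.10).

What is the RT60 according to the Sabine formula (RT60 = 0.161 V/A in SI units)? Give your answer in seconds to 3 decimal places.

4.204 sec

Equivalent absorption area: A = 591.7*0.07 + 277.4*0.08 + 277.4*0.10 = 91.351 m^2.
Room volume: 2385.21 m³.
Sabine: RT60 = 0.161 × 2385.21 / 91.351 = 4.204 s.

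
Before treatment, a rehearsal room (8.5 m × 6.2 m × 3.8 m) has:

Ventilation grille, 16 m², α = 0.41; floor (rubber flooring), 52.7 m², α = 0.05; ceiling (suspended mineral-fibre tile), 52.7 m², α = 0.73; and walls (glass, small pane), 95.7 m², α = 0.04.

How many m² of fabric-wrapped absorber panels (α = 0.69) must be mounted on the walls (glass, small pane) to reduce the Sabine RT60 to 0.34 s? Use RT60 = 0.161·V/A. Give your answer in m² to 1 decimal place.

A₁ = Σ Sᵢαᵢ = 16*0.41 + 52.7*0.05 + 52.7*0.73 + 95.7*0.04 = 51.494 sabins.
Required A₂ = 0.161·200.26/0.34 = 94.829 sabins.
ΔA needed = 94.829 − 51.494 = 43.335 sabins.
Net gain per m²: Δα = 0.69 − 0.04 = 0.65.
Panel area = 43.335 / 0.65 = 66.7 m².

66.7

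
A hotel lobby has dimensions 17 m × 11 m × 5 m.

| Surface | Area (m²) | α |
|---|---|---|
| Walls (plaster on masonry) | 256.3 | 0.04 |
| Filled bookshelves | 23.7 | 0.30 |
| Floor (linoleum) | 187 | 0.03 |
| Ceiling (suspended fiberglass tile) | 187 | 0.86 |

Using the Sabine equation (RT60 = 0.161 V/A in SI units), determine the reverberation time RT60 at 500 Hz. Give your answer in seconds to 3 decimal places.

0.819 s

Summing Sᵢαᵢ: 10.252 + 7.110 + 5.610 + 160.820 → A = 183.792 sabins.
Volume V = 17 × 11 × 5 = 935 m³.
RT60 = 0.161 · V / A = 0.161 × 935 / 183.792 = 0.819 s.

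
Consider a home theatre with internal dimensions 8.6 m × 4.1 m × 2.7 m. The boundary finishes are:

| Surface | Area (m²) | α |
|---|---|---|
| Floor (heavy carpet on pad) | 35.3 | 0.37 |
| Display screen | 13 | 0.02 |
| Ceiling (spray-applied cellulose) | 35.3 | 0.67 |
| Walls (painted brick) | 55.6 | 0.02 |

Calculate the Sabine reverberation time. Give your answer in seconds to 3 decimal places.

0.402 sec

Equivalent absorption area: A = 35.3*0.37 + 13*0.02 + 35.3*0.67 + 55.6*0.02 = 38.084 m².
Room volume: 95.202 m³.
RT60 = 0.161 · V / A = 0.161 × 95.202 / 38.084 = 0.402 s.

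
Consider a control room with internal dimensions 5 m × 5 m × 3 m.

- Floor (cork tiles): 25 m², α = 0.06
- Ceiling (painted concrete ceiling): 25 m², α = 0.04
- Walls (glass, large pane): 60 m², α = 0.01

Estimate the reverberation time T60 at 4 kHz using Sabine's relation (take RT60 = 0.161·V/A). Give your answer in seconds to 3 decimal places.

3.895 sec

Equivalent absorption area: A = 25×0.06 + 25×0.04 + 60×0.01 = 3.100 m².
Volume V = 5 × 5 × 3 = 75 m³.
T = 0.161 V/A = 0.161·75/3.100 = 3.895 s.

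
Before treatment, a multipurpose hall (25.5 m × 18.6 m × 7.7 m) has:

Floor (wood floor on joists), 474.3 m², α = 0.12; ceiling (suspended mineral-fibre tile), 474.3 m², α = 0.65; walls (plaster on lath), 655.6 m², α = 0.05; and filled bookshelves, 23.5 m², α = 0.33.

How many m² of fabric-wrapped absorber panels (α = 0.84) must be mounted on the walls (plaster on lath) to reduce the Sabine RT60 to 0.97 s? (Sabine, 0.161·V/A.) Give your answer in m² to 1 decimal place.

A₁ = Σ Sᵢαᵢ = 474.3·0.12 + 474.3·0.65 + 655.6·0.05 + 23.5·0.33 = 405.746 sabins.
Required A₂ = 0.161·3652.11/0.97 = 606.175 sabins.
Absorption to add: 606.175 − 405.746 = 200.429 sabins.
Each m² of panel replacing the walls (plaster on lath) adds (0.84 − 0.05) = 0.79 sabins.
Panel area = 200.429 / 0.79 = 253.7 m².

253.7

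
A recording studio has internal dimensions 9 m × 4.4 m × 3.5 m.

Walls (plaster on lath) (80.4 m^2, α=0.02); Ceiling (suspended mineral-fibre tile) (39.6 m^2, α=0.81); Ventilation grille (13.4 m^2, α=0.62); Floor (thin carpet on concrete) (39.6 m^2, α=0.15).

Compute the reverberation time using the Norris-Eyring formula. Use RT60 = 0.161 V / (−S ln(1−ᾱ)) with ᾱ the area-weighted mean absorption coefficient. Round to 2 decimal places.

0.40 s

S = Σ Sᵢ = 173.0 m^2.
Absorption A = 80.4×0.02 + 39.6×0.81 + 13.4×0.62 + 39.6×0.15 = 47.932 sabins.
ᾱ = 47.932 / 173.0 = 0.2771.
Eyring denominator: −S ln(1−ᾱ) = 56.136.
V = 9 × 4.4 × 3.5 = 138.6 m³.
RT60 = 0.161 × 138.6 / 56.136 = 0.40 s.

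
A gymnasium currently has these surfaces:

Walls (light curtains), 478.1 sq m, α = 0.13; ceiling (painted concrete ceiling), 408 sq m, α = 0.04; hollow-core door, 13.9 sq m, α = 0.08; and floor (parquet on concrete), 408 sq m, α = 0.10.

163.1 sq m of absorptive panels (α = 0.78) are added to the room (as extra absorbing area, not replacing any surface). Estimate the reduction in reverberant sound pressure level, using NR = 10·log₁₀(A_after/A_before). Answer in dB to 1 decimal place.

3.1 dB

A_before = Σ Sᵢαᵢ = 478.1·0.13 + 408·0.04 + 13.9·0.08 + 408·0.10 = 120.385 sabins.
Added absorption = 163.1 × 0.78 = 127.218 sabins.
New total A_after = 247.603 sabins.
NR = 10·log₁₀(247.603/120.385) = 3.1 dB.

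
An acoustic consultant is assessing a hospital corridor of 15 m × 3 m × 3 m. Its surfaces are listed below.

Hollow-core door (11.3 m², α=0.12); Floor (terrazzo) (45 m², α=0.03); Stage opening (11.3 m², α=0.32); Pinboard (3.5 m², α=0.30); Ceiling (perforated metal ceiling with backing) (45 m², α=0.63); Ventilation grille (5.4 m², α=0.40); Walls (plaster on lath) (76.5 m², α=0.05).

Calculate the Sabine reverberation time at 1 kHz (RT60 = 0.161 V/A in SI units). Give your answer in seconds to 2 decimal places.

0.52 seconds

Total absorption A = 11.3×0.12 + 45×0.03 + 11.3×0.32 + 3.5×0.30 + 45×0.63 + 5.4×0.40 + 76.5×0.05
  = 1.356 + 1.350 + 3.616 + 1.050 + 28.350 + 2.160 + 3.825 = 41.707 m² sabins.
V = 15·3·3 = 135 m³.
Sabine: RT60 = 0.161 × 135 / 41.707 = 0.52 s.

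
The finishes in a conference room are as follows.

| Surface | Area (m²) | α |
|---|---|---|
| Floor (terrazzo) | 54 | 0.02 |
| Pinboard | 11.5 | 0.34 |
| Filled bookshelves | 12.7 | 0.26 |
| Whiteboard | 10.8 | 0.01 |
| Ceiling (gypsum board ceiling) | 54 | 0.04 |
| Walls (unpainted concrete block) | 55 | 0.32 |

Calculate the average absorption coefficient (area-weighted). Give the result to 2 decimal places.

0.14

Total surface area S = 198.0 m².
Σ(Sᵢαᵢ) = 54*0.02 + 11.5*0.34 + 12.7*0.26 + 10.8*0.01 + 54*0.04 + 55*0.32 = 28.160.
ᾱ = 28.160 / 198.0 = 0.14.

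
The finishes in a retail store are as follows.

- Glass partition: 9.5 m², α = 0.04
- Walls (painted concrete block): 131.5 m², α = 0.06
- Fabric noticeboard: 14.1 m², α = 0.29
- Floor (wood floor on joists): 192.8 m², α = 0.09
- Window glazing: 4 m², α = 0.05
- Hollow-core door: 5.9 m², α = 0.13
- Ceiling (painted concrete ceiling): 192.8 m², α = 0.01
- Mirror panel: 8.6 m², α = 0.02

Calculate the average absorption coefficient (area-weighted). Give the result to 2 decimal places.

0.06

S = Σ Sᵢ = 9.5 + 131.5 + 14.1 + 192.8 + 4 + 5.9 + 192.8 + 8.6 = 559.2 m².
A = 9.5·0.04 + 131.5·0.06 + 14.1·0.29 + 192.8·0.09 + 4·0.05 + 5.9·0.13 + 192.8·0.01 + 8.6·0.02 = 32.778 sabins.
ᾱ = A/S = 0.06.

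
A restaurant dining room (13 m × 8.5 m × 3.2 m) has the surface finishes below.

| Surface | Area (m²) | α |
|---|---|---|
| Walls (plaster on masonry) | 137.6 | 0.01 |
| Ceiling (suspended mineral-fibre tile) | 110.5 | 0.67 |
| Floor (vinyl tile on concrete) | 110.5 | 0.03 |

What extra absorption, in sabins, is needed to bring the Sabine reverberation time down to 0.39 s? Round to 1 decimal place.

Total absorption A₁ = 137.6·0.01 + 110.5·0.67 + 110.5·0.03
  = 1.376 + 74.035 + 3.315 = 78.726 m² sabins.
For T = 0.39 s, need A₂ = 0.161·V/T = 0.161·353.6/0.39 = 145.973 sabins.
Shortfall: 145.973 − 78.726 = 67.2 sabins.

67.2 sabins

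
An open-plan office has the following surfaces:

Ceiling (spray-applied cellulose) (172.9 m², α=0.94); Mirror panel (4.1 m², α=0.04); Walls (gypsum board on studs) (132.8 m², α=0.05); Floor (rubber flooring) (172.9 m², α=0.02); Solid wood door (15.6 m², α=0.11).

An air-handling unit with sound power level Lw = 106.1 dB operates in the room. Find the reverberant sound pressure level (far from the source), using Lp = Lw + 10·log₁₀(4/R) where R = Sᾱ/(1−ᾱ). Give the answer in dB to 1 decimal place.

87.8 dB

A = 174.504 sabins; S = 498.3 m².
ᾱ = 174.504/498.3 = 0.3502; R = Sᾱ/(1−ᾱ) = 174.504/(1−0.3502) = 268.550 m².
Lp = Lw + 10 log₁₀(4/R) = 106.1 -18.27 = 87.8 dB.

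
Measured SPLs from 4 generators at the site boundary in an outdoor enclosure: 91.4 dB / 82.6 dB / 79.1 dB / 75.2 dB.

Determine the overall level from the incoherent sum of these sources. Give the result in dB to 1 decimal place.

Converting to relative power and adding: 10^(91.4/10) + 10^(82.6/10) + 10^(79.1/10) + 10^(75.2/10) = 1.677e+09.
Back to dB: 10·log₁₀ Σ = 92.2 dB.

92.2 dB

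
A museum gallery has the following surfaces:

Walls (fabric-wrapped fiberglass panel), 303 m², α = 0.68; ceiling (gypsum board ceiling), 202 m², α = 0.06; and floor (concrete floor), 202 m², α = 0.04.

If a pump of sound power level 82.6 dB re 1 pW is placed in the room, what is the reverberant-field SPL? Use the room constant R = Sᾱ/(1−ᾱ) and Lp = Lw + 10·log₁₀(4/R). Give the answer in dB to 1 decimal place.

Σ(Sᵢαᵢ) = 303·0.68 + 202·0.06 + 202·0.04 = 226.240; total area S = 707.0 m².
ᾱ = 226.240/707.0 = 0.3200; R = Sᾱ/(1−ᾱ) = 226.240/(1−0.3200) = 332.706 m².
Lp = 82.6 + 10·log₁₀(4/332.706) = 82.6 + (-19.20) = 63.4 dB.

63.4 dB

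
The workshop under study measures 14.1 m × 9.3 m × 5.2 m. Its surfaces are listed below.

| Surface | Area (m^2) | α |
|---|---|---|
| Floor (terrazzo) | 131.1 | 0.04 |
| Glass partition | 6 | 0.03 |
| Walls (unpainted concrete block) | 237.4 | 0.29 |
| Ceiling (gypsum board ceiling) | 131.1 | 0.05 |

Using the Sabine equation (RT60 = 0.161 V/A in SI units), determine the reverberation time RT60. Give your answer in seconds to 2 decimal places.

1.36 seconds

Total absorption A = 131.1*0.04 + 6*0.03 + 237.4*0.29 + 131.1*0.05
  = 5.244 + 0.180 + 68.846 + 6.555 = 80.825 m^2 sabins.
Room volume: 681.876 m³.
RT60 = 0.161 · V / A = 0.161 × 681.876 / 80.825 = 1.36 s.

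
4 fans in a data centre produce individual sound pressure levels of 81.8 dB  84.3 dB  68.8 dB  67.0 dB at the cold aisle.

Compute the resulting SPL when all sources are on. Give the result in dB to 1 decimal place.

Sum in the linear (power) domain: Σ 10^(Lᵢ/10) = 10^(81.8/10) + 10^(84.3/10) + 10^(68.8/10) + 10^(67.0/10) = 4.331e+08.
Combined level = 10 log₁₀(4.331e+08) = 86.4 dB.

86.4 dB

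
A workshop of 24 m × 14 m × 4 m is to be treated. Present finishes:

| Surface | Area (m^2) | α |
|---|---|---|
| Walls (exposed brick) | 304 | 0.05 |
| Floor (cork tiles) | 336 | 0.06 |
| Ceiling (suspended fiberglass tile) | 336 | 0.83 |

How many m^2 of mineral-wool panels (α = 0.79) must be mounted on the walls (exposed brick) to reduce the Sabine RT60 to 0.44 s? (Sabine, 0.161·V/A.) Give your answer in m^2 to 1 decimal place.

239.9

A₁ = Σ Sᵢαᵢ = 304·0.05 + 336·0.06 + 336·0.83 = 314.240 sabins.
Required A₂ = 0.161·1344/0.44 = 491.782 sabins.
Absorption to add: 491.782 − 314.240 = 177.542 sabins.
Net gain per m^2: Δα = 0.79 − 0.05 = 0.74.
Panel area = 177.542 / 0.74 = 239.9 m^2.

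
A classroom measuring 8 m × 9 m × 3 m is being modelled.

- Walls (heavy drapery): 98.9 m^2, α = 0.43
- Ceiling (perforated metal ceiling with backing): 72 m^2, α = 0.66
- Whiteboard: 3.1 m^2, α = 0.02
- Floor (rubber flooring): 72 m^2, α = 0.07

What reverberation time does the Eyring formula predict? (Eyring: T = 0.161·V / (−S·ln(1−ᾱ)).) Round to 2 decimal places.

Total surface area S = 98.9 + 72 + 3.1 + 72 = 246.0 m^2.
Σ(Sᵢαᵢ) = 98.9×0.43 + 72×0.66 + 3.1×0.02 + 72×0.07 = 95.149.
ᾱ = 95.149 / 246.0 = 0.3868.
−S·ln(1−ᾱ) = −246.0 × ln(1 − 0.3868) = 120.310.
V = 8 × 9 × 3 = 216 m³.
T = 0.161·V/[−S·ln(1−ᾱ)] = 0.161·216/120.310 = 0.29 s.

0.29 seconds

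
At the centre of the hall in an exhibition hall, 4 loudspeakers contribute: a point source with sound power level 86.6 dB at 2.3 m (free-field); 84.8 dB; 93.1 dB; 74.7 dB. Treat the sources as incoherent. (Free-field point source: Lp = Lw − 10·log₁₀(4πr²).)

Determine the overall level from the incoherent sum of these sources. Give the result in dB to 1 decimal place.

93.8 dB

Source at 2.3 m: Lp = 86.6 − 10·log₁₀(4π·2.3²) = 86.6 − 10·log₁₀(66.476) = 68.4 dB.
Sum in the linear (power) domain: Σ 10^(Lᵢ/10) = 10^(68.4/10) + 10^(84.8/10) + 10^(93.1/10) + 10^(74.7/10) = 2.38e+09.
Combined level = 10 log₁₀(2.38e+09) = 93.8 dB.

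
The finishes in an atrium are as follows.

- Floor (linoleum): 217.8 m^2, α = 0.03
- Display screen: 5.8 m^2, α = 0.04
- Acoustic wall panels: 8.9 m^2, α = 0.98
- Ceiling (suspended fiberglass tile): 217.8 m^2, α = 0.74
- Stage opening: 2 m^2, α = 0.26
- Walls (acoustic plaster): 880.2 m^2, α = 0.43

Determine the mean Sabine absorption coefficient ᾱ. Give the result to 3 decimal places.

0.417

Total surface area S = 1332.5 m^2.
Weighted sum Σ Sα = 555.666.
ᾱ = A/S = 0.417.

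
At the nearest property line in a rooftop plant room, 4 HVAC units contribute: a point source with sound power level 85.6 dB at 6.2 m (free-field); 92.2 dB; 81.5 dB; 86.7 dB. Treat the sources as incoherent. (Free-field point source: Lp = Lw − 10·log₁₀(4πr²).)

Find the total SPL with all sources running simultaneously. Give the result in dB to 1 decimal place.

Source at 6.2 m: Lp = 85.6 − 10·log₁₀(4π·6.2²) = 85.6 − 10·log₁₀(483.051) = 58.8 dB.
Σ 10^(Lᵢ/10) = 2.269e+09.
L_total = 10·log₁₀(2.269e+09) = 93.6 dB.

93.6 dB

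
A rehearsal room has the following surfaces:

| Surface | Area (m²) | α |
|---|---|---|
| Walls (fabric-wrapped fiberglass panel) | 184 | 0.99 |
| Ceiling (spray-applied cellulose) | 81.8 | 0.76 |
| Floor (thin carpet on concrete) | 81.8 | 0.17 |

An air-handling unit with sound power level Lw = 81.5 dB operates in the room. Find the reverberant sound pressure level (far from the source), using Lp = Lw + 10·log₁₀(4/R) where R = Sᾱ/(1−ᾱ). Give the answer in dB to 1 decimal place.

57.5 dB

A = 258.234 sabins; S = 347.6 m².
ᾱ = 0.7429, so room constant R = A/(1−ᾱ) = 1004.411 m².
Lp = Lw + 10 log₁₀(4/R) = 81.5 -24.00 = 57.5 dB.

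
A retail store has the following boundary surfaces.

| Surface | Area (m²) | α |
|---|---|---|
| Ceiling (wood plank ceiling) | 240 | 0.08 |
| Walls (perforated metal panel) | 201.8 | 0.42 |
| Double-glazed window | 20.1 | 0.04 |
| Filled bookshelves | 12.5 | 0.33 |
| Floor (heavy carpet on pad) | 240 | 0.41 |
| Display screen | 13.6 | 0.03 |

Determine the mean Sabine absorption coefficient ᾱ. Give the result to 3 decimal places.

S = Σ Sᵢ = 240 + 201.8 + 20.1 + 12.5 + 240 + 13.6 = 728.0 m².
A = 240*0.08 + 201.8*0.42 + 20.1*0.04 + 12.5*0.33 + 240*0.41 + 13.6*0.03 = 207.693 sabins.
ᾱ = 207.693 / 728.0 = 0.285.

0.285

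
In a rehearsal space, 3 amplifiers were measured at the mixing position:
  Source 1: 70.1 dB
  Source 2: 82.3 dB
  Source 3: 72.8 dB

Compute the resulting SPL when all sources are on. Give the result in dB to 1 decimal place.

Sum in the linear (power) domain: Σ 10^(Lᵢ/10) = 10^(70.1/10) + 10^(82.3/10) + 10^(72.8/10) = 1.991e+08.
Combined level = 10 log₁₀(1.991e+08) = 83.0 dB.

83.0 dB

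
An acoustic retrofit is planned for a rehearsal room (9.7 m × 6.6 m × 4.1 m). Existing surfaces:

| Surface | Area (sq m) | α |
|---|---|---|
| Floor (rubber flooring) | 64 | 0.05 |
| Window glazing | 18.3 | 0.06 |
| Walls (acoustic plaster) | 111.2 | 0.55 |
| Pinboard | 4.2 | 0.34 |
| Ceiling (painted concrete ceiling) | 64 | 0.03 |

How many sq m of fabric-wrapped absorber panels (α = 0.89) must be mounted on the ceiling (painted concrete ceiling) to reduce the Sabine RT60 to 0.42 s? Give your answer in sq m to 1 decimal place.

A₁ = Σ Sᵢαᵢ = 64×0.05 + 18.3×0.06 + 111.2×0.55 + 4.2×0.34 + 64×0.03 = 68.806 sabins.
Required A₂ = 0.161·262.482/0.42 = 100.618 sabins.
Absorption to add: 100.618 − 68.806 = 31.812 sabins.
Net gain per sq m: Δα = 0.89 − 0.03 = 0.86.
Area = ΔA/Δα = 31.812/0.86 = 37.0 sq m.

37.0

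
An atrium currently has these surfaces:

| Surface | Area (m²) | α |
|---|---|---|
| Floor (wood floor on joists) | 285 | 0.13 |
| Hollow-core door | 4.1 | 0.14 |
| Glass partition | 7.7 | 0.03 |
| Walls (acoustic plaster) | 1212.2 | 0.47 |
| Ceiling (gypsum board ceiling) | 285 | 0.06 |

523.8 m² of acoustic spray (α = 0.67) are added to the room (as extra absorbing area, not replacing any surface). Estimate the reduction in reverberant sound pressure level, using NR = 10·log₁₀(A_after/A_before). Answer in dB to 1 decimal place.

1.9 dB

Summing Sᵢαᵢ: 37.050 + 0.574 + 0.231 + 569.734 + 17.100 → A_before = 624.689 sabins.
Added absorption = 523.8 × 0.67 = 350.946 sabins.
A_after = 624.689 + 350.946 = 975.635 sabins.
Reduction = 10 log₁₀(A_after/A_before) = 10 log₁₀(1.5618) = 1.9 dB.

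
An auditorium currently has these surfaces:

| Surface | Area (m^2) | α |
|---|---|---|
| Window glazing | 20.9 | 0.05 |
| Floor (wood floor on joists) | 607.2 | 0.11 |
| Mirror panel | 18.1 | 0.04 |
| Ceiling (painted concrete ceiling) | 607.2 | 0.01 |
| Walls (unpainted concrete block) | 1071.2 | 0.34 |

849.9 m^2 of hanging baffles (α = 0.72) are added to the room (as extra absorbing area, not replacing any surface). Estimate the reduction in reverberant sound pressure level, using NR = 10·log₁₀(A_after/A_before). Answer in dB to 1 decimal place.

A_before = Σ Sᵢαᵢ = 20.9·0.05 + 607.2·0.11 + 18.1·0.04 + 607.2·0.01 + 1071.2·0.34 = 438.841 sabins.
Treatment contributes 849.9·0.72 = 611.928 sabins.
A_after = 438.841 + 611.928 = 1050.769 sabins.
Reduction = 10 log₁₀(A_after/A_before) = 10 log₁₀(2.3944) = 3.8 dB.

3.8 dB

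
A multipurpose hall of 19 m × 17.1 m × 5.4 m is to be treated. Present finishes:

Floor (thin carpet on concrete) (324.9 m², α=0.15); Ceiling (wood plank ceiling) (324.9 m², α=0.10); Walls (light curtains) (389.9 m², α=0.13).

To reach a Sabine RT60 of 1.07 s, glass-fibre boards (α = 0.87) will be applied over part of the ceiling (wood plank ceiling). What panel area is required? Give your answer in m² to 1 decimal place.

171.5

Total absorption A₁ = 324.9×0.15 + 324.9×0.10 + 389.9×0.13
  = 48.735 + 32.490 + 50.687 = 131.912 m² sabins.
V = 1754.46 m³. Target absorption A₂ = 0.161 × 1754.46 / 1.07 = 263.989 sabins.
ΔA needed = 263.989 − 131.912 = 132.077 sabins.
Net gain per m²: Δα = 0.87 − 0.10 = 0.77.
Panel area = 132.077 / 0.77 = 171.5 m².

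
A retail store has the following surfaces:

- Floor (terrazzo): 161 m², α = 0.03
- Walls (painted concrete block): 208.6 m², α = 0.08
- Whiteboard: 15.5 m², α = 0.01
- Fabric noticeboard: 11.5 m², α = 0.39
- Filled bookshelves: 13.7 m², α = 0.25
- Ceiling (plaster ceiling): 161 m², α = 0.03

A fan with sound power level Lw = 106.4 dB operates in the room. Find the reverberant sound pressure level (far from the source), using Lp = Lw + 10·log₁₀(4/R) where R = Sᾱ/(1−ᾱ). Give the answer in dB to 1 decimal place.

A = 34.413 sabins; S = 571.3 m².
ᾱ = 34.413/571.3 = 0.0602; R = Sᾱ/(1−ᾱ) = 34.413/(1−0.0602) = 36.617 m².
Lp = Lw + 10 log₁₀(4/R) = 106.4 -9.62 = 96.8 dB.

96.8 dB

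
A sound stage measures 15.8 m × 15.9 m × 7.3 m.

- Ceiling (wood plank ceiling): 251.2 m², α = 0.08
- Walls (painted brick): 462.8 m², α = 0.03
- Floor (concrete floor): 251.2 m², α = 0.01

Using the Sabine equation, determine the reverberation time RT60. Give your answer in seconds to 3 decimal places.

8.091 s

Summing Sᵢαᵢ: 20.096 + 13.884 + 2.512 → A = 36.492 sabins.
V = 15.8·15.9·7.3 = 1833.906 m³.
RT60 = 0.161 · V / A = 0.161 × 1833.906 / 36.492 = 8.091 s.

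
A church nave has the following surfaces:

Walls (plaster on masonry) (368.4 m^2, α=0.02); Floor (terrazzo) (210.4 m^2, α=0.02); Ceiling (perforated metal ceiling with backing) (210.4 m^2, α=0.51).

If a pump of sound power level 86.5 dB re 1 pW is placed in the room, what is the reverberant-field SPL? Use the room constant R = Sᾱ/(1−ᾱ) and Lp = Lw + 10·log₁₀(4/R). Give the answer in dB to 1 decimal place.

71.1 dB

A = 118.880 sabins; S = 789.2 m^2.
ᾱ = 118.880/789.2 = 0.1506; R = Sᾱ/(1−ᾱ) = 118.880/(1−0.1506) = 139.958 m^2.
Lp = Lw + 10 log₁₀(4/R) = 86.5 -15.44 = 71.1 dB.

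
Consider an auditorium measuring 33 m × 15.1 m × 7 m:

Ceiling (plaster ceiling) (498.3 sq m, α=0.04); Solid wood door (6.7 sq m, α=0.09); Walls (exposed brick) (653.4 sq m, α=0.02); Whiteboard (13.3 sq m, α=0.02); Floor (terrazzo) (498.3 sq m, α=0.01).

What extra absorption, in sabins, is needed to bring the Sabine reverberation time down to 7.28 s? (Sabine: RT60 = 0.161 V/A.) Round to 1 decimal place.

A₁ = Σ Sᵢαᵢ = 498.3×0.04 + 6.7×0.09 + 653.4×0.02 + 13.3×0.02 + 498.3×0.01 = 38.852 sabins.
Target A₂ = 0.161·3488.1/7.28 = 77.141 sabins (V = 3488.1 m³).
ΔA = A₂ − A₁ = 77.141 − 38.852 = 38.3 sabins.

38.3 sabins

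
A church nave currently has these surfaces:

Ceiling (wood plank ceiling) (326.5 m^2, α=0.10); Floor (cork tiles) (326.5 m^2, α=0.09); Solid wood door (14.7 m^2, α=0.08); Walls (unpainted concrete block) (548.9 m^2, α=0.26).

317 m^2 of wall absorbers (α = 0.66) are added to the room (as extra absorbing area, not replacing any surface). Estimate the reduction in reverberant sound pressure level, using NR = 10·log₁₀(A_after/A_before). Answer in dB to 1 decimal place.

3.0 dB

Total absorption A_before = 326.5·0.10 + 326.5·0.09 + 14.7·0.08 + 548.9·0.26
  = 32.650 + 29.385 + 1.176 + 142.714 = 205.925 m^2 sabins.
Added absorption = 317 × 0.66 = 209.220 sabins.
New total A_after = 415.145 sabins.
Reduction = 10 log₁₀(A_after/A_before) = 10 log₁₀(2.0160) = 3.0 dB.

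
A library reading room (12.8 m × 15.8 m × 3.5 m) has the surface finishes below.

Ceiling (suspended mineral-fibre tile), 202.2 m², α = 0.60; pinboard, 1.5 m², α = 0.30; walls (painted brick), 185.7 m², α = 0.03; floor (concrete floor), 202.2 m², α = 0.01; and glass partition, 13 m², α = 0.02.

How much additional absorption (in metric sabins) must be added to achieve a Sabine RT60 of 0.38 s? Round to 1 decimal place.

Summing Sᵢαᵢ: 121.320 + 0.450 + 5.571 + 2.022 + 0.260 → A₁ = 129.623 sabins.
For T = 0.38 s, need A₂ = 0.161·V/T = 0.161·707.84/0.38 = 299.901 sabins.
Additional absorption ΔA = 299.901 − 129.623 = 170.3 sabins.

170.3 sabins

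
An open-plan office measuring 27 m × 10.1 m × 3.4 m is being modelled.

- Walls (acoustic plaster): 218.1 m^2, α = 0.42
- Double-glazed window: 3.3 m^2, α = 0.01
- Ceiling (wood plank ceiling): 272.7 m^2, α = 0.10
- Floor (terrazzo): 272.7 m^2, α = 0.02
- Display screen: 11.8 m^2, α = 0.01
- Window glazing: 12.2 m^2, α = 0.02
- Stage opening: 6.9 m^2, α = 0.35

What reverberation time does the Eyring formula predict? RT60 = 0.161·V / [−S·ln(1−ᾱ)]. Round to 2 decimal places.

S = Σ Sᵢ = 797.7 m^2.
Absorption A = 218.1×0.42 + 3.3×0.01 + 272.7×0.10 + 272.7×0.02 + 11.8×0.01 + 12.2×0.02 + 6.9×0.35 = 127.136 sabins.
ᾱ = 127.136 / 797.7 = 0.1594.
Eyring denominator: −S ln(1−ᾱ) = 138.512.
V = 27 × 10.1 × 3.4 = 927.18 m³.
RT60 = 0.161 × 927.18 / 138.512 = 1.08 s.

1.08 s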